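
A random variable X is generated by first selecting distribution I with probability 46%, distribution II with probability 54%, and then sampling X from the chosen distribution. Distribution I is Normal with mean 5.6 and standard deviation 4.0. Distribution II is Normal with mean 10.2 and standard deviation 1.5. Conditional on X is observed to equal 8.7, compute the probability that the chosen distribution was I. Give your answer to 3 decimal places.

0.281

Likelihoods f(8.7 | ·): I: 0.0738628; II: 0.161314.
Posterior ∝ prior × likelihood. Numerator for I: 0.46·0.0738628 = 0.0339769.
Normalizing constant: 0.46·0.0738628 + 0.54·0.161314 = 0.121086.
P(I | observation) = 0.0339769 / 0.121086 = 0.280601.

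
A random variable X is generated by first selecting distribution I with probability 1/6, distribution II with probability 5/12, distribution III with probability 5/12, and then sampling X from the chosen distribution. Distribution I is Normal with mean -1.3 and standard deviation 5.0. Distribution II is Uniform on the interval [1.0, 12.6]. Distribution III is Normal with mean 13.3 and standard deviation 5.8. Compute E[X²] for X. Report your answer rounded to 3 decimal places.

116.108

For each component E[X²] = Var + (mean)², giving I: 26.69; II: 57.4533; III: 210.53.
Overall E[X²] = 0.166667·26.69 + 0.416667·57.4533 + 0.416667·210.53 = 116.108.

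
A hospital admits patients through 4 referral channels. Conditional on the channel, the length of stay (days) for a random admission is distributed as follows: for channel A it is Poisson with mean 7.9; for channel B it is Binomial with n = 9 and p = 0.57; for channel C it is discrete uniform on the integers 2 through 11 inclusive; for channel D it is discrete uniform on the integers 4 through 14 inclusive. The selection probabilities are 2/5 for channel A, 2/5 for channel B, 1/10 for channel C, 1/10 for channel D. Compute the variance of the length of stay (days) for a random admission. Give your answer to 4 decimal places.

7.9585

Per component, A: μ=7.9, E[X²]=70.31; B: μ=5.13, E[X²]=28.5228; C: μ=6.5, E[X²]=50.5; D: μ=9, E[X²]=91.
E[X] = 0.4·7.9 + 0.4·5.13 + 0.1·6.5 + 0.1·9 = 6.762.
E[X²] = 0.4·70.31 + 0.4·28.5228 + 0.1·50.5 + 0.1·91 = 53.6831.
Var(X) = E[X²] − (E[X])² = 53.6831 − 45.7246 = 7.95848.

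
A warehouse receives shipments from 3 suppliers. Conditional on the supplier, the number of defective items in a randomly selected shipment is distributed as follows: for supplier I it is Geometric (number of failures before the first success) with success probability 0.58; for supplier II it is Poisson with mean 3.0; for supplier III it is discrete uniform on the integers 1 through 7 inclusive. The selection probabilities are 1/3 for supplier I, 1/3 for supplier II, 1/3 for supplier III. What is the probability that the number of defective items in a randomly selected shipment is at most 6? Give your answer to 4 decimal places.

Conditional on each supplier, P(X ≤ 6): I: 0.997695; II: 0.966491; III: 0.857143.
By total probability, P(X ≤ 6) = 0.333333·0.997695 + 0.333333·0.966491 + 0.333333·0.857143 = 0.940443.

0.9404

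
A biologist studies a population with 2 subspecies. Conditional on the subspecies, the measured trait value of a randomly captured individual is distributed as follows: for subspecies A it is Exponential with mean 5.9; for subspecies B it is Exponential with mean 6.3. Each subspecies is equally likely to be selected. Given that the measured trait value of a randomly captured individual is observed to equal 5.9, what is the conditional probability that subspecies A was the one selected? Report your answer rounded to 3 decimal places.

0.501

Likelihoods f(5.9 | ·): A: 0.0623524; B: 0.0622213.
Posterior ∝ prior × likelihood. Numerator for A: 0.5·0.0623524 = 0.0311762.
Normalizing constant: 0.5·0.0623524 + 0.5·0.0622213 = 0.0622869.
P(A | observation) = 0.0311762 / 0.0622869 = 0.500526.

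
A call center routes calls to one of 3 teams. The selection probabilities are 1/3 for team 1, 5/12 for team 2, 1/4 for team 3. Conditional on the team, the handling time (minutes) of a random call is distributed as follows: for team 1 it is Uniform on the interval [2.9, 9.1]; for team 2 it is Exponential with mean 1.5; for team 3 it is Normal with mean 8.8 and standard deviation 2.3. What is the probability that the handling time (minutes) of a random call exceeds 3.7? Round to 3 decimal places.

Conditional on each team, P(X > 3.7): 1: 0.870968; 2: 0.0848673; 3: 0.986702.
By total probability, P(X > 3.7) = 0.333333·0.870968 + 0.416667·0.0848673 + 0.25·0.986702 = 0.572359.

0.572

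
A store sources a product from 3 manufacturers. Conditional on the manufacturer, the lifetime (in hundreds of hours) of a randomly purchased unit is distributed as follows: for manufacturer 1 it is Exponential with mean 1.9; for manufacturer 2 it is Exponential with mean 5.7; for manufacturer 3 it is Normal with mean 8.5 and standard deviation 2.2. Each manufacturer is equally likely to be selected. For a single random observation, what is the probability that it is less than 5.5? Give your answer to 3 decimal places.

Conditional on each manufacturer, P(X < 5.5): 1: 0.944686; 2: 0.618983; 3: 0.086341.
By total probability, P(X < 5.5) = 0.333333·0.944686 + 0.333333·0.618983 + 0.333333·0.086341 = 0.550004.

0.550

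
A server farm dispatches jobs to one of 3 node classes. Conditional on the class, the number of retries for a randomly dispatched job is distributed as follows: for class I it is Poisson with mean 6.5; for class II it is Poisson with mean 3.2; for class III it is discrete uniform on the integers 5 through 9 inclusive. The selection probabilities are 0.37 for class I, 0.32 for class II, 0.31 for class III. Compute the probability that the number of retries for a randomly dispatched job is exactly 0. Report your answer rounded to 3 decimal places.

Conditional on each class, P(X = 0): I: 0.00150344; II: 0.0407622; III: 0.
By total probability, P(X = 0) = 0.37·0.00150344 + 0.32·0.0407622 + 0.31·0 = 0.0136002.

0.014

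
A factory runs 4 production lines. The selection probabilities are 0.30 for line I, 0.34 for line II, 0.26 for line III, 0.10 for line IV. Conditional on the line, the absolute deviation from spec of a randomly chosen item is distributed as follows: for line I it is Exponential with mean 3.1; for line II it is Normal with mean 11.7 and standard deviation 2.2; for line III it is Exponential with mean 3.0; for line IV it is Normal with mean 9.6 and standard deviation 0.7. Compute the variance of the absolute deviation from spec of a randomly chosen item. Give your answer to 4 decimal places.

23.7033

Per component, I: μ=3.1, E[X²]=19.22; II: μ=11.7, E[X²]=141.73; III: μ=3, E[X²]=18; IV: μ=9.6, E[X²]=92.65.
E[X] = 0.3·3.1 + 0.34·11.7 + 0.26·3 + 0.1·9.6 = 6.648.
E[X²] = 0.3·19.22 + 0.34·141.73 + 0.26·18 + 0.1·92.65 = 67.8992.
Var(X) = E[X²] − (E[X])² = 67.8992 − 44.1959 = 23.7033.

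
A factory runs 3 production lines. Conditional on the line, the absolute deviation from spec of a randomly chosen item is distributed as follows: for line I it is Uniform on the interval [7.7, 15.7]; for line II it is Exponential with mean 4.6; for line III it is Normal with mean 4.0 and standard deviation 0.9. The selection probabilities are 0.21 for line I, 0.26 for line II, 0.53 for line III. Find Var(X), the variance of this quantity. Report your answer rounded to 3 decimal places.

Per component, I: μ=11.7, E[X²]=142.223; II: μ=4.6, E[X²]=42.32; III: μ=4, E[X²]=16.81.
E[X] = 0.21·11.7 + 0.26·4.6 + 0.53·4 = 5.773.
E[X²] = 0.21·142.223 + 0.26·42.32 + 0.53·16.81 = 49.7794.
Var(X) = E[X²] − (E[X])² = 49.7794 − 33.3275 = 16.4519.

16.452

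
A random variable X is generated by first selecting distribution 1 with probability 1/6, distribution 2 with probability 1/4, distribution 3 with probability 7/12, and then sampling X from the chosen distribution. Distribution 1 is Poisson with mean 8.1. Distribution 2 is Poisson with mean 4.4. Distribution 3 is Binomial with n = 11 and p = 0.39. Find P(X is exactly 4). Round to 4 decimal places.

Conditional on each component, P(X = 4): 1: 0.0544432; 2: 0.191736; 3: 0.239928.
By total probability, P(X = 4) = 0.166667·0.0544432 + 0.25·0.191736 + 0.583333·0.239928 = 0.196966.

0.1970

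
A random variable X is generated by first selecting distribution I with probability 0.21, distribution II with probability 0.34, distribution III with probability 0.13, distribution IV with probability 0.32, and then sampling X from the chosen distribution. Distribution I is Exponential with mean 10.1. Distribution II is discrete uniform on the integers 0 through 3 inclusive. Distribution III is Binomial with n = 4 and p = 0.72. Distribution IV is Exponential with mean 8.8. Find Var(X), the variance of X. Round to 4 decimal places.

60.8902

Per component, I: μ=10.1, E[X²]=204.02; II: μ=1.5, E[X²]=3.5; III: μ=2.88, E[X²]=9.1008; IV: μ=8.8, E[X²]=154.88.
E[X] = 0.21·10.1 + 0.34·1.5 + 0.13·2.88 + 0.32·8.8 = 5.8214.
E[X²] = 0.21·204.02 + 0.34·3.5 + 0.13·9.1008 + 0.32·154.88 = 94.7789.
Var(X) = E[X²] − (E[X])² = 94.7789 − 33.8887 = 60.8902.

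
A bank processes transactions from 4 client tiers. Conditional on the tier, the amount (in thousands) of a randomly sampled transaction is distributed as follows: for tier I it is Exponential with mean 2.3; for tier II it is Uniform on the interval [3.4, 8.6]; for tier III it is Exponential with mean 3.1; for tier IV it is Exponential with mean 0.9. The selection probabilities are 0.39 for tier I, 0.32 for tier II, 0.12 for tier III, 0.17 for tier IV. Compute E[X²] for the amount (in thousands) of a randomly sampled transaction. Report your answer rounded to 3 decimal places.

For each component E[X²] = Var + (mean)², giving I: 10.58; II: 38.2533; III: 19.22; IV: 1.62.
Overall E[X²] = 0.39·10.58 + 0.32·38.2533 + 0.12·19.22 + 0.17·1.62 = 18.9491.

18.949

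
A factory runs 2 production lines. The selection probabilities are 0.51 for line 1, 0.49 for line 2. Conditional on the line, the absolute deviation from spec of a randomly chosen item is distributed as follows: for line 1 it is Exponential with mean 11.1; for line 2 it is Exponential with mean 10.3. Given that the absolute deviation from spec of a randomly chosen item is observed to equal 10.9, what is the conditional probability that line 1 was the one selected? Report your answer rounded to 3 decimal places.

0.510

Likelihoods f(10.9 | ·): 1: 0.0337449; 2: 0.0336953.
Posterior ∝ prior × likelihood. Numerator for 1: 0.51·0.0337449 = 0.0172099.
Normalizing constant: 0.51·0.0337449 + 0.49·0.0336953 = 0.0337206.
P(1 | observation) = 0.0172099 / 0.0337206 = 0.510367.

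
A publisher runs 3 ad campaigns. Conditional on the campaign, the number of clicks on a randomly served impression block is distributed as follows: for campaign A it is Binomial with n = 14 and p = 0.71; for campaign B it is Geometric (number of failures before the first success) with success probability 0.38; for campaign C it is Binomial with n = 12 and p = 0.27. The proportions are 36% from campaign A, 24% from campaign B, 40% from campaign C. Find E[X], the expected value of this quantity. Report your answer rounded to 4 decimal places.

5.2660

Component means — A: 9.94; B: 1.63158; C: 3.24.
E[X] = 0.36·9.94 + 0.24·1.63158 + 0.4·3.24 = 5.26598.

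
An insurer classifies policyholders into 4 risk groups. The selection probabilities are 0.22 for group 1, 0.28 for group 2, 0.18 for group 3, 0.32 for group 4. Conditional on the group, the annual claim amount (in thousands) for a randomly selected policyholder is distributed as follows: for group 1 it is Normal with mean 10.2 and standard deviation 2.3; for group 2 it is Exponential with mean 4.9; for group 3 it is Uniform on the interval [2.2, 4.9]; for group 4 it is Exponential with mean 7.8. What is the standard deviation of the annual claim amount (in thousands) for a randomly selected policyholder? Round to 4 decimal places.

5.7652

Per component, 1: μ=10.2, E[X²]=109.33; 2: μ=4.9, E[X²]=48.02; 3: μ=3.55, E[X²]=13.21; 4: μ=7.8, E[X²]=121.68.
E[X] = 0.22·10.2 + 0.28·4.9 + 0.18·3.55 + 0.32·7.8 = 6.751.
E[X²] = 0.22·109.33 + 0.28·48.02 + 0.18·13.21 + 0.32·121.68 = 78.8136.
Var(X) = E[X²] − (E[X])² = 78.8136 − 45.576 = 33.2376.
SD(X) = √33.2376 = 5.76521.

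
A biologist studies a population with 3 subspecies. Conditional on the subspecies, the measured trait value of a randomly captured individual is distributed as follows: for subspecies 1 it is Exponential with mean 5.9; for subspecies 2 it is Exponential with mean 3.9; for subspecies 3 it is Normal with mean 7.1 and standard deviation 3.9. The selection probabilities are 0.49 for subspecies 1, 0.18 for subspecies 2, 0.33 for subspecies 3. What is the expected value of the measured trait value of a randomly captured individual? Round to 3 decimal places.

5.936

Component means — 1: 5.9; 2: 3.9; 3: 7.1.
E[X] = 0.49·5.9 + 0.18·3.9 + 0.33·7.1 = 5.936.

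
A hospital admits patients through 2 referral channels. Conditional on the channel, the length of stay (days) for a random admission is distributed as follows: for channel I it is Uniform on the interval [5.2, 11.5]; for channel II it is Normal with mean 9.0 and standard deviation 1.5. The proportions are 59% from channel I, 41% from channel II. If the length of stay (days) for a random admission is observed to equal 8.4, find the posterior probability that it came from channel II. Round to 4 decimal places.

0.5180

Likelihoods f(8.4 | ·): I: 0.15873; II: 0.245513.
Posterior ∝ prior × likelihood. Numerator for II: 0.41·0.245513 = 0.100661.
Normalizing constant: 0.59·0.15873 + 0.41·0.245513 = 0.194311.
P(II | observation) = 0.100661 / 0.194311 = 0.518037.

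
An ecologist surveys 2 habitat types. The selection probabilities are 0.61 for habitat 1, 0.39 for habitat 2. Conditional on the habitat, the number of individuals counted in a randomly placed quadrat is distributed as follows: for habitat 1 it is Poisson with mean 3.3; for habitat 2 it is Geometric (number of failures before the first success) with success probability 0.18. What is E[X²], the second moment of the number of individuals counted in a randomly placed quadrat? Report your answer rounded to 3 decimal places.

26.620

For each component E[X²] = Var + (mean)², giving 1: 14.19; 2: 46.0617.
Overall E[X²] = 0.61·14.19 + 0.39·46.0617 = 26.62.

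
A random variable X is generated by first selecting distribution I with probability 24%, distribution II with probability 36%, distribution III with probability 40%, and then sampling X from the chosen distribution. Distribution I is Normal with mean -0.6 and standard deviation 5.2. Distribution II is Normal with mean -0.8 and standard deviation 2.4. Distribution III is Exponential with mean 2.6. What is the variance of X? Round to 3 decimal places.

13.918

Per component, I: μ=-0.6, E[X²]=27.4; II: μ=-0.8, E[X²]=6.4; III: μ=2.6, E[X²]=13.52.
E[X] = 0.24·-0.6 + 0.36·-0.8 + 0.4·2.6 = 0.608.
E[X²] = 0.24·27.4 + 0.36·6.4 + 0.4·13.52 = 14.288.
Var(X) = E[X²] − (E[X])² = 14.288 − 0.369664 = 13.9183.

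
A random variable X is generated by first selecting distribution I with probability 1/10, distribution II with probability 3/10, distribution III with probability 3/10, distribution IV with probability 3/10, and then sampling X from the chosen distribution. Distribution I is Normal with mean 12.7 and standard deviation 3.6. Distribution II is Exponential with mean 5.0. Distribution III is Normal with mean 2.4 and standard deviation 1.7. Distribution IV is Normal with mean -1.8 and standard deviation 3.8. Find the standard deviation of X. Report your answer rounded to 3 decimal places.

Per component, I: μ=12.7, E[X²]=174.25; II: μ=5, E[X²]=50; III: μ=2.4, E[X²]=8.65; IV: μ=-1.8, E[X²]=17.68.
E[X] = 0.1·12.7 + 0.3·5 + 0.3·2.4 + 0.3·-1.8 = 2.95.
E[X²] = 0.1·174.25 + 0.3·50 + 0.3·8.65 + 0.3·17.68 = 40.324.
Var(X) = E[X²] − (E[X])² = 40.324 − 8.7025 = 31.6215.
SD(X) = √31.6215 = 5.6233.

5.623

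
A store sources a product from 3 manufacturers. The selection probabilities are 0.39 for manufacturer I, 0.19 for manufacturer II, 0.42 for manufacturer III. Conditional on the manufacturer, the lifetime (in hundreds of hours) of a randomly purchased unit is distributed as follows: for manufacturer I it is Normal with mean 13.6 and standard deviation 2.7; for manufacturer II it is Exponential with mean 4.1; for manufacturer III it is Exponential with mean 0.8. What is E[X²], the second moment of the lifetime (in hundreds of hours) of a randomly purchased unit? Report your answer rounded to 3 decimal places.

81.903

For each component E[X²] = Var + (mean)², giving I: 192.25; II: 33.62; III: 1.28.
Overall E[X²] = 0.39·192.25 + 0.19·33.62 + 0.42·1.28 = 81.9029.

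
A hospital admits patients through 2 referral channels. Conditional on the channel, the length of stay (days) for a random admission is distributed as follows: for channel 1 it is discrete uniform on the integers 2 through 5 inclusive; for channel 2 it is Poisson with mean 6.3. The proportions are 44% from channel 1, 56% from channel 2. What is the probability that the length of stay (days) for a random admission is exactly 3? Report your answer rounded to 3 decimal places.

0.153

Conditional on each channel, P(X = 3): 1: 0.25; 2: 0.0765271.
By total probability, P(X = 3) = 0.44·0.25 + 0.56·0.0765271 = 0.152855.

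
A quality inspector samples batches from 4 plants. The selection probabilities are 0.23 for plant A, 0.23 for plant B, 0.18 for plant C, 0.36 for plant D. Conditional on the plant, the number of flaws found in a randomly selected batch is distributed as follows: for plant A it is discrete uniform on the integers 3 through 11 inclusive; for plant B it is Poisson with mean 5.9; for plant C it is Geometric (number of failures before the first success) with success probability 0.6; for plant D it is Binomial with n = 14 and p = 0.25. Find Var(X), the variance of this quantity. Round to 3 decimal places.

8.905

Per component, A: μ=7, E[X²]=55.6667; B: μ=5.9, E[X²]=40.71; C: μ=0.666667, E[X²]=1.55556; D: μ=3.5, E[X²]=14.875.
E[X] = 0.23·7 + 0.23·5.9 + 0.18·0.666667 + 0.36·3.5 = 4.347.
E[X²] = 0.23·55.6667 + 0.23·40.71 + 0.18·1.55556 + 0.36·14.875 = 27.8016.
Var(X) = E[X²] − (E[X])² = 27.8016 − 18.8964 = 8.90522.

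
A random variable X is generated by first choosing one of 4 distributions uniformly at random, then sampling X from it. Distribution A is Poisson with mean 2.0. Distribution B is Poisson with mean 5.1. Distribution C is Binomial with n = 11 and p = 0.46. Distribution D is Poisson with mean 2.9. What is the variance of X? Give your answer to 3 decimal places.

5.014

Per component, A: μ=2, E[X²]=6; B: μ=5.1, E[X²]=31.11; C: μ=5.06, E[X²]=28.336; D: μ=2.9, E[X²]=11.31.
E[X] = 0.25·2 + 0.25·5.1 + 0.25·5.06 + 0.25·2.9 = 3.765.
E[X²] = 0.25·6 + 0.25·31.11 + 0.25·28.336 + 0.25·11.31 = 19.189.
Var(X) = E[X²] − (E[X])² = 19.189 − 14.1752 = 5.01377.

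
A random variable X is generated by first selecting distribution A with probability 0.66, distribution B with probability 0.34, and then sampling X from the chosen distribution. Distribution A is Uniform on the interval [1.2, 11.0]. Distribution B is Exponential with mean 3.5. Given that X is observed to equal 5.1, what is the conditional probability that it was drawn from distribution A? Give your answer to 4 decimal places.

Likelihoods f(5.1 | ·): A: 0.102041; B: 0.0665431.
Posterior ∝ prior × likelihood. Numerator for A: 0.66·0.102041 = 0.0673469.
Normalizing constant: 0.66·0.102041 + 0.34·0.0665431 = 0.0899716.
P(A | observation) = 0.0673469 / 0.0899716 = 0.748536.

0.7485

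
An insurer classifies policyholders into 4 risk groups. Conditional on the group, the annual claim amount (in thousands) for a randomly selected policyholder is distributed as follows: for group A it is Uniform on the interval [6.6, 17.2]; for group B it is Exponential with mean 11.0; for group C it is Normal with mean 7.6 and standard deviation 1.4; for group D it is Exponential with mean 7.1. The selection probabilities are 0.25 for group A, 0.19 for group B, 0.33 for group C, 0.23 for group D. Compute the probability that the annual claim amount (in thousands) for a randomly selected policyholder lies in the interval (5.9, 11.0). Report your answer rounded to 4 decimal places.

Conditional on each group, P(5.9 < X < 11.0): A: 0.415094; B: 0.216992; C: 0.880101; D: 0.223222.
By total probability, P(5.9 < X < 11.0) = 0.25·0.415094 + 0.19·0.216992 + 0.33·0.880101 + 0.23·0.223222 = 0.486777.

0.4868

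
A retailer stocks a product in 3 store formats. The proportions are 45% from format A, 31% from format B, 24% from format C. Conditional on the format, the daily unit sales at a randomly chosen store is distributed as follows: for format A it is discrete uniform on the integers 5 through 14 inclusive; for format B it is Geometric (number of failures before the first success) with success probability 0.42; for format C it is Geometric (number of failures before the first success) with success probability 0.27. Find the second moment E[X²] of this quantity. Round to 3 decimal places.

For each component E[X²] = Var + (mean)², giving A: 98.5; B: 5.19501; C: 17.3237.
Overall E[X²] = 0.45·98.5 + 0.31·5.19501 + 0.24·17.3237 = 50.0931.

50.093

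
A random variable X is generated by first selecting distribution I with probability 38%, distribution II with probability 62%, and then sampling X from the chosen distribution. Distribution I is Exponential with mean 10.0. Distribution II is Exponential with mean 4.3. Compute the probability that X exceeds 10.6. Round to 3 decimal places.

0.184

Conditional on each component, P(X > 10.6): I: 0.346456; II: 0.084999.
By total probability, P(X > 10.6) = 0.38·0.346456 + 0.62·0.084999 = 0.184353.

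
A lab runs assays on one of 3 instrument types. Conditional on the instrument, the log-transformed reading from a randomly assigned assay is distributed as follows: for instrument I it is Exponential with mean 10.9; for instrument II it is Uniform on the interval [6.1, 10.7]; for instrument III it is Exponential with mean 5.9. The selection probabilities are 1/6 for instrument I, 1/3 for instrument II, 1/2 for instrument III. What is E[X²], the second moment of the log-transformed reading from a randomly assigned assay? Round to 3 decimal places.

For each component E[X²] = Var + (mean)², giving I: 237.62; II: 72.3233; III: 69.62.
Overall E[X²] = 0.166667·237.62 + 0.333333·72.3233 + 0.5·69.62 = 98.5211.

98.521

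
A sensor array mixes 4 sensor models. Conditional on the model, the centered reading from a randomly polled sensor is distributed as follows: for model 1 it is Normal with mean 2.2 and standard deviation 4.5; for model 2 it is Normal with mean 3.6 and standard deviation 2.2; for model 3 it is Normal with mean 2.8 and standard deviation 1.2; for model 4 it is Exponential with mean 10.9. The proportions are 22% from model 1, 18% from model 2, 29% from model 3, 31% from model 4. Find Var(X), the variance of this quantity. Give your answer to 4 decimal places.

56.7429

Per component, 1: μ=2.2, E[X²]=25.09; 2: μ=3.6, E[X²]=17.8; 3: μ=2.8, E[X²]=9.28; 4: μ=10.9, E[X²]=237.62.
E[X] = 0.22·2.2 + 0.18·3.6 + 0.29·2.8 + 0.31·10.9 = 5.323.
E[X²] = 0.22·25.09 + 0.18·17.8 + 0.29·9.28 + 0.31·237.62 = 85.0772.
Var(X) = E[X²] − (E[X])² = 85.0772 − 28.3343 = 56.7429.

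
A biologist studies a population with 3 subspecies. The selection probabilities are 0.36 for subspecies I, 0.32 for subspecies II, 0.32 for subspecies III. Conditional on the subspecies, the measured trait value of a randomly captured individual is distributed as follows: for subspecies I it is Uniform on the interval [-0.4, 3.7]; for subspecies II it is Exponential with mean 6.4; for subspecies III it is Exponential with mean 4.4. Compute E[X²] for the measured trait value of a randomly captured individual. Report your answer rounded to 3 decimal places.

For each component E[X²] = Var + (mean)², giving I: 4.12333; II: 81.92; III: 38.72.
Overall E[X²] = 0.36·4.12333 + 0.32·81.92 + 0.32·38.72 = 40.0892.

40.089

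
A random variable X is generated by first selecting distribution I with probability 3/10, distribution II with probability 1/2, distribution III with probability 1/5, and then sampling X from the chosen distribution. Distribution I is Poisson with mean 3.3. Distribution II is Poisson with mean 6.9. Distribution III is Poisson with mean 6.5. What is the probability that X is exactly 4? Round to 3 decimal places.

Conditional on each component, P(X = 4): I: 0.182252; II: 0.0951816; III: 0.111822.
By total probability, P(X = 4) = 0.3·0.182252 + 0.5·0.0951816 + 0.2·0.111822 = 0.124631.

0.125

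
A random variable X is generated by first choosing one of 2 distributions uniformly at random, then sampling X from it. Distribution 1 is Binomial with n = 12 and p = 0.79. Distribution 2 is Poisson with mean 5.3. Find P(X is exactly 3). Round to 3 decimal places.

0.062

Conditional on each component, P(X = 3): 1: 8.61544e-05; 2: 0.123856.
By total probability, P(X = 3) = 0.5·8.61544e-05 + 0.5·0.123856 = 0.0619709.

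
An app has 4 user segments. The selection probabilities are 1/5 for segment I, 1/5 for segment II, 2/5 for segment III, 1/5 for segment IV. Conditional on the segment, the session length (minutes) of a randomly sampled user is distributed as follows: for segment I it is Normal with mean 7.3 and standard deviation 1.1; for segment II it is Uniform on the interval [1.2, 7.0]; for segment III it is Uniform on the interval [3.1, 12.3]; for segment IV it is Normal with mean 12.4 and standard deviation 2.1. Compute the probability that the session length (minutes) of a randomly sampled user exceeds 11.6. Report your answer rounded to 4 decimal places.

Conditional on each segment, P(X > 11.6): I: 4.6322e-05; II: 0; III: 0.076087; IV: 0.648381.
By total probability, P(X > 11.6) = 0.2·4.6322e-05 + 0.2·0 + 0.4·0.076087 + 0.2·0.648381 = 0.16012.

0.1601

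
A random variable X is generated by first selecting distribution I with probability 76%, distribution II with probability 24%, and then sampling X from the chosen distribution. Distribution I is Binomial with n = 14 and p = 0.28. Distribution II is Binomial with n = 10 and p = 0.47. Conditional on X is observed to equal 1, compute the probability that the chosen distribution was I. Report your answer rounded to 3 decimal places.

Likelihoods P(X=1 | ·): I: 0.0547783; II: 0.0155089.
Posterior ∝ prior × likelihood. Numerator for I: 0.76·0.0547783 = 0.0416315.
Normalizing constant: 0.76·0.0547783 + 0.24·0.0155089 = 0.0453536.
P(I | observation) = 0.0416315 / 0.0453536 = 0.917931.

0.918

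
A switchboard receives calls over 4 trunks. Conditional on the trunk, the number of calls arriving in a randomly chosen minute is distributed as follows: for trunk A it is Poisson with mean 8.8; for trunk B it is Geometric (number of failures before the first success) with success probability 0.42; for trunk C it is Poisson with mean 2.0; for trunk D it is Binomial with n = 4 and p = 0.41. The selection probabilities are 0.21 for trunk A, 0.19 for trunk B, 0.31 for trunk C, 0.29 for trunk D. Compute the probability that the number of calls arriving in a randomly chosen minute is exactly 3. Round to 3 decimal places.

0.122

Conditional on each trunk, P(X = 3): A: 0.0171201; B: 0.081947; C: 0.180447; D: 0.162654.
By total probability, P(X = 3) = 0.21·0.0171201 + 0.19·0.081947 + 0.31·0.180447 + 0.29·0.162654 = 0.122273.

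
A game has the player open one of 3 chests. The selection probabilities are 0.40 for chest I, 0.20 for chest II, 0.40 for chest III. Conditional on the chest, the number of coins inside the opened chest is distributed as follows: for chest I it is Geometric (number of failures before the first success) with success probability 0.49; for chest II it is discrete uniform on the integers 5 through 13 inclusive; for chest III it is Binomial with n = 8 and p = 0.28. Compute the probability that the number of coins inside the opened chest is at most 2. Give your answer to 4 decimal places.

0.5880

Conditional on each chest, P(X ≤ 2): I: 0.867349; II: 0; III: 0.602728.
By total probability, P(X ≤ 2) = 0.4·0.867349 + 0.2·0 + 0.4·0.602728 = 0.588031.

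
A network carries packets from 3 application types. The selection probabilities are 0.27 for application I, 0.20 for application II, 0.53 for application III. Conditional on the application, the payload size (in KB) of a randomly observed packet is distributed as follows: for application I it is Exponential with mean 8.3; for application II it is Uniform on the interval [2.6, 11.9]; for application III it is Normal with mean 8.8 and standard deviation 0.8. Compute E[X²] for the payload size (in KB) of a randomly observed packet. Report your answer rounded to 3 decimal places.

90.537

For each component E[X²] = Var + (mean)², giving I: 137.78; II: 59.77; III: 78.08.
Overall E[X²] = 0.27·137.78 + 0.2·59.77 + 0.53·78.08 = 90.537.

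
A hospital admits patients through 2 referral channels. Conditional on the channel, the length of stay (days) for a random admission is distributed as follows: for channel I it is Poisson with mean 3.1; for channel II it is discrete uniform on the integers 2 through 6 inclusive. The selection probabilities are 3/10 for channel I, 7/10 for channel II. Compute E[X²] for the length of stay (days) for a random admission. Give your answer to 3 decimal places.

For each component E[X²] = Var + (mean)², giving I: 12.71; II: 18.
Overall E[X²] = 0.3·12.71 + 0.7·18 = 16.413.

16.413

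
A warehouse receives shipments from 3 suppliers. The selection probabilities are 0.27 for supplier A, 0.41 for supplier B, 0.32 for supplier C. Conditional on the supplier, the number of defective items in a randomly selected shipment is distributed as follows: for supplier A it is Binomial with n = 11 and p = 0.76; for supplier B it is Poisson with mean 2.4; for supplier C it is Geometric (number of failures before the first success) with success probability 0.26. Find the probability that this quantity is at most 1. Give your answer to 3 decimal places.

0.271

Conditional on each supplier, P(X ≤ 1): A: 5.45269e-06; B: 0.308441; C: 0.4524.
By total probability, P(X ≤ 1) = 0.27·5.45269e-06 + 0.41·0.308441 + 0.32·0.4524 = 0.27123.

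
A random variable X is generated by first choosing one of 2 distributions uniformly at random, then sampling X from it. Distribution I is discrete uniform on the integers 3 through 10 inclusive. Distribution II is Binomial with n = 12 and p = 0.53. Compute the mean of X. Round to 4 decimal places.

Component means — I: 6.5; II: 6.36.
E[X] = 0.5·6.5 + 0.5·6.36 = 6.43.

6.4300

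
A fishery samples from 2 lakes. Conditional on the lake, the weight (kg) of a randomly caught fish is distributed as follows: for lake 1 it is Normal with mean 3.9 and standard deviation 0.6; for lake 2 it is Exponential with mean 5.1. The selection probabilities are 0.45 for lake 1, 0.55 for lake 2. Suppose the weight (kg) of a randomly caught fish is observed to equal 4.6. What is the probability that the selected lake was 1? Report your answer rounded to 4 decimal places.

Likelihoods f(4.6 | ·): 1: 0.336664; 2: 0.0795634.
Posterior ∝ prior × likelihood. Numerator for 1: 0.45·0.336664 = 0.151499.
Normalizing constant: 0.45·0.336664 + 0.55·0.0795634 = 0.195259.
P(1 | observation) = 0.151499 / 0.195259 = 0.775888.

0.7759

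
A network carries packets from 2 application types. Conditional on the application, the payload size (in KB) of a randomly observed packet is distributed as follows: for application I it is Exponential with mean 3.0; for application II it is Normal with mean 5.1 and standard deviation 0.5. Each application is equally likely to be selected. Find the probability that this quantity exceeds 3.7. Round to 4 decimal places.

Conditional on each application, P(X > 3.7): I: 0.29132; II: 0.997445.
By total probability, P(X > 3.7) = 0.5·0.29132 + 0.5·0.997445 = 0.644382.

0.6444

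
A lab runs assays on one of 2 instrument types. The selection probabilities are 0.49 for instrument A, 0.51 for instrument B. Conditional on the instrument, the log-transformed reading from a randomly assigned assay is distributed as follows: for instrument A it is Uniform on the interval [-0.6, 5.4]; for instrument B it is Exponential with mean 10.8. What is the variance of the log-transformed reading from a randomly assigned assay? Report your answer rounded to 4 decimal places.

Per component, A: μ=2.4, E[X²]=8.76; B: μ=10.8, E[X²]=233.28.
E[X] = 0.49·2.4 + 0.51·10.8 = 6.684.
E[X²] = 0.49·8.76 + 0.51·233.28 = 123.265.
Var(X) = E[X²] − (E[X])² = 123.265 − 44.6759 = 78.5893.

78.5893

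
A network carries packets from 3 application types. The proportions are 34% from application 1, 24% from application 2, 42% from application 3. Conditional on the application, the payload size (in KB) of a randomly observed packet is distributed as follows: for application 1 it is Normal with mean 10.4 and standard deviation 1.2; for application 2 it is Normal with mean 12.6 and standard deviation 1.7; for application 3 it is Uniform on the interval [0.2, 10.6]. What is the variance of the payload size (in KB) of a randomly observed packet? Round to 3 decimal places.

Per component, 1: μ=10.4, E[X²]=109.6; 2: μ=12.6, E[X²]=161.65; 3: μ=5.4, E[X²]=38.1733.
E[X] = 0.34·10.4 + 0.24·12.6 + 0.42·5.4 = 8.828.
E[X²] = 0.34·109.6 + 0.24·161.65 + 0.42·38.1733 = 92.0928.
Var(X) = E[X²] − (E[X])² = 92.0928 − 77.9336 = 14.1592.

14.159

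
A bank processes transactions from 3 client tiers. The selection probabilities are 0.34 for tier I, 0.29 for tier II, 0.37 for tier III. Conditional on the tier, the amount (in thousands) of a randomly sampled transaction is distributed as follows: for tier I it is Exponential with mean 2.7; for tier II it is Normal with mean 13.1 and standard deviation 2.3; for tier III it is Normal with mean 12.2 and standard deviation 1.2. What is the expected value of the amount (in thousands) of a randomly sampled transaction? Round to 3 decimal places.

9.231

Component means — I: 2.7; II: 13.1; III: 12.2.
E[X] = 0.34·2.7 + 0.29·13.1 + 0.37·12.2 = 9.231.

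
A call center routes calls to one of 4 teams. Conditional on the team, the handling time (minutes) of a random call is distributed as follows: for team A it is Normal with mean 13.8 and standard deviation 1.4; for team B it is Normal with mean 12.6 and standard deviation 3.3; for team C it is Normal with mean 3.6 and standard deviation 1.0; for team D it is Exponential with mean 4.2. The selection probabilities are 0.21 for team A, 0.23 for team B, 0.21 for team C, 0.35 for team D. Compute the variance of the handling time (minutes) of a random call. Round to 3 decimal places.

Per component, A: μ=13.8, E[X²]=192.4; B: μ=12.6, E[X²]=169.65; C: μ=3.6, E[X²]=13.96; D: μ=4.2, E[X²]=35.28.
E[X] = 0.21·13.8 + 0.23·12.6 + 0.21·3.6 + 0.35·4.2 = 8.022.
E[X²] = 0.21·192.4 + 0.23·169.65 + 0.21·13.96 + 0.35·35.28 = 94.7031.
Var(X) = E[X²] − (E[X])² = 94.7031 − 64.3525 = 30.3506.

30.351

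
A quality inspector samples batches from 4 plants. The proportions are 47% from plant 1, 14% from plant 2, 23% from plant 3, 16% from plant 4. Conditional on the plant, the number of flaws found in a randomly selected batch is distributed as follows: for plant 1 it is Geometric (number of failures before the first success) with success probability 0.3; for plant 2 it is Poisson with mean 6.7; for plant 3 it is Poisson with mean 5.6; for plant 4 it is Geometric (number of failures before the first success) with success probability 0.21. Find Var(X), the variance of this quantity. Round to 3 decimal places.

11.666

Per component, 1: μ=2.33333, E[X²]=13.2222; 2: μ=6.7, E[X²]=51.59; 3: μ=5.6, E[X²]=36.96; 4: μ=3.7619, E[X²]=32.0658.
E[X] = 0.47·2.33333 + 0.14·6.7 + 0.23·5.6 + 0.16·3.7619 = 3.92457.
E[X²] = 0.47·13.2222 + 0.14·51.59 + 0.23·36.96 + 0.16·32.0658 = 27.0684.
Var(X) = E[X²] − (E[X])² = 27.0684 − 15.4023 = 11.6661.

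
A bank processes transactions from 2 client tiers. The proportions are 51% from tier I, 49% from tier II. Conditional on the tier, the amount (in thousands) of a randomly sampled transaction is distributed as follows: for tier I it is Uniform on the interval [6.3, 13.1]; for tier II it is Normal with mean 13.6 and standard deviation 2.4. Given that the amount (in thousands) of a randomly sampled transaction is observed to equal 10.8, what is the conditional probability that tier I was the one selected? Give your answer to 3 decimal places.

0.645

Likelihoods f(10.8 | ·): I: 0.147059; II: 0.0841661.
Posterior ∝ prior × likelihood. Numerator for I: 0.51·0.147059 = 0.075.
Normalizing constant: 0.51·0.147059 + 0.49·0.0841661 = 0.116241.
P(I | observation) = 0.075 / 0.116241 = 0.645209.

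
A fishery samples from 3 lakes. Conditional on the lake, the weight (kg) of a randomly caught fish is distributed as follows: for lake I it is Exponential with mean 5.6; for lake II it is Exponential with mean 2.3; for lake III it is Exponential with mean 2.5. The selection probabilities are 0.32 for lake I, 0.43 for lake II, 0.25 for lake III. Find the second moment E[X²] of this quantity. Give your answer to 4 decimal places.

For each component E[X²] = Var + (mean)², giving I: 62.72; II: 10.58; III: 12.5.
Overall E[X²] = 0.32·62.72 + 0.43·10.58 + 0.25·12.5 = 27.7448.

27.7448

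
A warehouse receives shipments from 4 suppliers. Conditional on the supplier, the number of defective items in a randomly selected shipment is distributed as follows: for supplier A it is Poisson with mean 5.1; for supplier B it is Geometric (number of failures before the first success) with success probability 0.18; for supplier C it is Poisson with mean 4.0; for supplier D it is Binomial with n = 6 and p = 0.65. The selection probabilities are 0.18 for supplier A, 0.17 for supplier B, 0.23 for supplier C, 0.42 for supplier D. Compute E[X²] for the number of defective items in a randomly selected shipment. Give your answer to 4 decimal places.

24.9918

For each component E[X²] = Var + (mean)², giving A: 31.11; B: 46.0617; C: 20; D: 16.575.
Overall E[X²] = 0.18·31.11 + 0.17·46.0617 + 0.23·20 + 0.42·16.575 = 24.9918.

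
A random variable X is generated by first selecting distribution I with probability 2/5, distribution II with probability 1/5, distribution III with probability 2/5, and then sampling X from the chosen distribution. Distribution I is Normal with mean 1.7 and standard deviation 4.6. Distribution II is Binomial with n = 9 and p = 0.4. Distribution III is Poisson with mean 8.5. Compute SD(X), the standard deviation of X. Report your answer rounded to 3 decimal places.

4.680

Per component, I: μ=1.7, E[X²]=24.05; II: μ=3.6, E[X²]=15.12; III: μ=8.5, E[X²]=80.75.
E[X] = 0.4·1.7 + 0.2·3.6 + 0.4·8.5 = 4.8.
E[X²] = 0.4·24.05 + 0.2·15.12 + 0.4·80.75 = 44.944.
Var(X) = E[X²] − (E[X])² = 44.944 − 23.04 = 21.904.
SD(X) = √21.904 = 4.68017.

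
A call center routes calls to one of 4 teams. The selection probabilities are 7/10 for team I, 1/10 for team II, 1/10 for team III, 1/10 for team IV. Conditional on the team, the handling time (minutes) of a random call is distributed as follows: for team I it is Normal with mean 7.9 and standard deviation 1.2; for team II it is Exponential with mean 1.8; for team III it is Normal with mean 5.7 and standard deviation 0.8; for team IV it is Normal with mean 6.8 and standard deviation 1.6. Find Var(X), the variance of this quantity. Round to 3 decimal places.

Per component, I: μ=7.9, E[X²]=63.85; II: μ=1.8, E[X²]=6.48; III: μ=5.7, E[X²]=33.13; IV: μ=6.8, E[X²]=48.8.
E[X] = 0.7·7.9 + 0.1·1.8 + 0.1·5.7 + 0.1·6.8 = 6.96.
E[X²] = 0.7·63.85 + 0.1·6.48 + 0.1·33.13 + 0.1·48.8 = 53.536.
Var(X) = E[X²] − (E[X])² = 53.536 − 48.4416 = 5.0944.

5.094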